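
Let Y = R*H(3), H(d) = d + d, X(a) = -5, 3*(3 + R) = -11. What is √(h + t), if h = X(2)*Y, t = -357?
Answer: I*√157 ≈ 12.53*I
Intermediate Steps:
R = -20/3 (R = -3 + (⅓)*(-11) = -3 - 11/3 = -20/3 ≈ -6.6667)
H(d) = 2*d
Y = -40 (Y = -40*3/3 = -20/3*6 = -40)
h = 200 (h = -5*(-40) = 200)
√(h + t) = √(200 - 357) = √(-157) = I*√157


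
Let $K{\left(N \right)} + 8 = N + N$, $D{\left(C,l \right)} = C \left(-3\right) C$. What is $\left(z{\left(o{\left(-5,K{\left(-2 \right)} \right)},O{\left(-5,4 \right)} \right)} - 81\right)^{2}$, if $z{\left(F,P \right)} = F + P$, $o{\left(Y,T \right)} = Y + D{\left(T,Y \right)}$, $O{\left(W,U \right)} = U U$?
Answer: $252004$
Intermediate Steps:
$O{\left(W,U \right)} = U^{2}$
$D{\left(C,l \right)} = - 3 C^{2}$ ($D{\left(C,l \right)} = - 3 C C = - 3 C^{2}$)
$K{\left(N \right)} = -8 + 2 N$ ($K{\left(N \right)} = -8 + \left(N + N\right) = -8 + 2 N$)
$o{\left(Y,T \right)} = Y - 3 T^{2}$
$\left(z{\left(o{\left(-5,K{\left(-2 \right)} \right)},O{\left(-5,4 \right)} \right)} - 81\right)^{2} = \left(\left(\left(-5 - 3 \left(-8 + 2 \left(-2\right)\right)^{2}\right) + 4^{2}\right) - 81\right)^{2} = \left(\left(\left(-5 - 3 \left(-8 - 4\right)^{2}\right) + 16\right) - 81\right)^{2} = \left(\left(\left(-5 - 3 \left(-12\right)^{2}\right) + 16\right) - 81\right)^{2} = \left(\left(\left(-5 - 432\right) + 16\right) - 81\right)^{2} = \left(\left(-437 + 16\right) - 81\right)^{2} = \left(-421 - 81\right)^{2} = \left(-502\right)^{2} = 252004$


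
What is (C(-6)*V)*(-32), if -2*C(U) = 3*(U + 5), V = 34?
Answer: -1632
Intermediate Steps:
C(U) = -15/2 - 3*U/2 (C(U) = -3*(U + 5)/2 = -3*(5 + U)/2 = -(15 + 3*U)/2 = -15/2 - 3*U/2)
(C(-6)*V)*(-32) = ((-15/2 - 3/2*(-6))*34)*(-32) = ((-15/2 + 9)*34)*(-32) = ((3/2)*34)*(-32) = 51*(-32) = -1632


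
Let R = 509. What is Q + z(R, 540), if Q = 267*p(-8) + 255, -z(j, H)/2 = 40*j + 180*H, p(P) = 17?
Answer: -230326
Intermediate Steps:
z(j, H) = -360*H - 80*j (z(j, H) = -2*(40*j + 180*H) = -360*H - 80*j)
Q = 4794 (Q = 267*17 + 255 = 4539 + 255 = 4794)
Q + z(R, 540) = 4794 + (-360*540 - 80*509) = 4794 + (-194400 - 40720) = 4794 - 235120 = -230326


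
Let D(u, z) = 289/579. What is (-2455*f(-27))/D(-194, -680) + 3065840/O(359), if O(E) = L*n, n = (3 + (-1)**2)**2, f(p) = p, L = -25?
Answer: 180819728/1445 ≈ 1.2513e+5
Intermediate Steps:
n = 16 (n = (3 + 1)**2 = 4**2 = 16)
O(E) = -400 (O(E) = -25*16 = -400)
D(u, z) = 289/579 (D(u, z) = 289*(1/579) = 289/579)
(-2455*f(-27))/D(-194, -680) + 3065840/O(359) = (-2455*(-27))/(289/579) + 3065840/(-400) = 66285*(579/289) + 3065840*(-1/400) = 38379015/289 - 38323/5 = 180819728/1445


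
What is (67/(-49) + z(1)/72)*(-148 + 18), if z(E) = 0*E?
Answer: 8710/49 ≈ 177.76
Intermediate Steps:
z(E) = 0
(67/(-49) + z(1)/72)*(-148 + 18) = (67/(-49) + 0/72)*(-148 + 18) = (67*(-1/49) + 0*(1/72))*(-130) = (-67/49 + 0)*(-130) = -67/49*(-130) = 8710/49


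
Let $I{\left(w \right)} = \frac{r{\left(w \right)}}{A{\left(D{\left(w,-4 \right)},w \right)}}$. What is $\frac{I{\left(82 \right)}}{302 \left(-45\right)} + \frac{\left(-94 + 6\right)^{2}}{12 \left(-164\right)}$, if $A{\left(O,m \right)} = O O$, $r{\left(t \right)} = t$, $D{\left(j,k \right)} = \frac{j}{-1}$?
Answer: $- \frac{4385041}{1114380} \approx -3.935$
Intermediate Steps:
$D{\left(j,k \right)} = - j$ ($D{\left(j,k \right)} = j \left(-1\right) = - j$)
$A{\left(O,m \right)} = O^{2}$
$I{\left(w \right)} = \frac{1}{w}$ ($I{\left(w \right)} = \frac{w}{\left(- w\right)^{2}} = \frac{w}{w^{2}} = \frac{1}{w}$)
$\frac{I{\left(82 \right)}}{302 \left(-45\right)} + \frac{\left(-94 + 6\right)^{2}}{12 \left(-164\right)} = \frac{1}{82 \cdot 302 \left(-45\right)} + \frac{\left(-94 + 6\right)^{2}}{12 \left(-164\right)} = \frac{1}{82 \left(-13590\right)} + \frac{\left(-88\right)^{2}}{-1968} = \frac{1}{82} \left(- \frac{1}{13590}\right) + 7744 \left(- \frac{1}{1968}\right) = - \frac{1}{1114380} - \frac{484}{123} = - \frac{4385041}{1114380}$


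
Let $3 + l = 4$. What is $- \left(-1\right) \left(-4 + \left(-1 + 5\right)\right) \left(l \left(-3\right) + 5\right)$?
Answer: $0$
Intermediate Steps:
$l = 1$ ($l = -3 + 4 = 1$)
$- \left(-1\right) \left(-4 + \left(-1 + 5\right)\right) \left(l \left(-3\right) + 5\right) = - \left(-1\right) \left(-4 + \left(-1 + 5\right)\right) \left(1 \left(-3\right) + 5\right) = - \left(-1\right) \left(-4 + 4\right) \left(-3 + 5\right) = - \left(-1\right) 0 \cdot 2 = \left(-1\right) 0 \cdot 2 = 0 \cdot 2 = 0$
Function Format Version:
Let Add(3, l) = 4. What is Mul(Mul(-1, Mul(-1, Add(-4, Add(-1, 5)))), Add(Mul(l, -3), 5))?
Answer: 0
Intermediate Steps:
l = 1 (l = Add(-3, 4) = 1)
Mul(Mul(-1, Mul(-1, Add(-4, Add(-1, 5)))), Add(Mul(l, -3), 5)) = Mul(Mul(-1, Mul(-1, Add(-4, Add(-1, 5)))), Add(Mul(1, -3), 5)) = Mul(Mul(-1, Mul(-1, Add(-4, 4))), Add(-3, 5)) = Mul(Mul(-1, Mul(-1, 0)), 2) = Mul(Mul(-1, 0), 2) = Mul(0, 2) = 0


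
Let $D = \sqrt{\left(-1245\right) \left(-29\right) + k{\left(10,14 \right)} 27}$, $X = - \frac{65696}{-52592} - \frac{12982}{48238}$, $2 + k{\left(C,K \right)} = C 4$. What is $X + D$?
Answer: $\frac{77696697}{79279153} + \sqrt{37131} \approx 193.67$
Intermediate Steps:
$k{\left(C,K \right)} = -2 + 4 C$ ($k{\left(C,K \right)} = -2 + C 4 = -2 + 4 C$)
$X = \frac{77696697}{79279153}$ ($X = \left(-65696\right) \left(- \frac{1}{52592}\right) - \frac{6491}{24119} = \frac{4106}{3287} - \frac{6491}{24119} = \frac{77696697}{79279153} \approx 0.98004$)
$D = \sqrt{37131}$ ($D = \sqrt{\left(-1245\right) \left(-29\right) + \left(-2 + 4 \cdot 10\right) 27} = \sqrt{36105 + \left(-2 + 40\right) 27} = \sqrt{36105 + 38 \cdot 27} = \sqrt{36105 + 1026} = \sqrt{37131} \approx 192.69$)
$X + D = \frac{77696697}{79279153} + \sqrt{37131}$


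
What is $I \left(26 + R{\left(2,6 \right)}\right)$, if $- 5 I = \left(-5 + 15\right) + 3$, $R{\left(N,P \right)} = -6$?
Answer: $-52$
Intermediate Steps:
$I = - \frac{13}{5}$ ($I = - \frac{\left(-5 + 15\right) + 3}{5} = - \frac{10 + 3}{5} = \left(- \frac{1}{5}\right) 13 = - \frac{13}{5} \approx -2.6$)
$I \left(26 + R{\left(2,6 \right)}\right) = - \frac{13 \left(26 - 6\right)}{5} = \left(- \frac{13}{5}\right) 20 = -52$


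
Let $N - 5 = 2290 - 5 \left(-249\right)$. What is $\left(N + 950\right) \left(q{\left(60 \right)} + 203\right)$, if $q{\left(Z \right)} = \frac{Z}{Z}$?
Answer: $915960$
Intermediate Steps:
$q{\left(Z \right)} = 1$
$N = 3540$ ($N = 5 + \left(2290 - 5 \left(-249\right)\right) = 5 + \left(2290 - -1245\right) = 5 + \left(2290 + 1245\right) = 5 + 3535 = 3540$)
$\left(N + 950\right) \left(q{\left(60 \right)} + 203\right) = \left(3540 + 950\right) \left(1 + 203\right) = 4490 \cdot 204 = 915960$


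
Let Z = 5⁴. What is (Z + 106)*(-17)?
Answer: -12427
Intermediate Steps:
Z = 625
(Z + 106)*(-17) = (625 + 106)*(-17) = 731*(-17) = -12427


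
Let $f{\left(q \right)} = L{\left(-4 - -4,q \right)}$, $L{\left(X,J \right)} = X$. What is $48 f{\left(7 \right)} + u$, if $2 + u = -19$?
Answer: $-21$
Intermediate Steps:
$u = -21$ ($u = -2 - 19 = -21$)
$f{\left(q \right)} = 0$ ($f{\left(q \right)} = -4 - -4 = -4 + 4 = 0$)
$48 f{\left(7 \right)} + u = 48 \cdot 0 - 21 = 0 - 21 = -21$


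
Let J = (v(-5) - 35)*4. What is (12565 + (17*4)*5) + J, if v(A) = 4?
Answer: 12781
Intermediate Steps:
J = -124 (J = (4 - 35)*4 = -31*4 = -124)
(12565 + (17*4)*5) + J = (12565 + (17*4)*5) - 124 = (12565 + 68*5) - 124 = (12565 + 340) - 124 = 12905 - 124 = 12781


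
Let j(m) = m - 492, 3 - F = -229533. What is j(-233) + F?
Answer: 228811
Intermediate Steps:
F = 229536 (F = 3 - 1*(-229533) = 3 + 229533 = 229536)
j(m) = -492 + m
j(-233) + F = (-492 - 233) + 229536 = -725 + 229536 = 228811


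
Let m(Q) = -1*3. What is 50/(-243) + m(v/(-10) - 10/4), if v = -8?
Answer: -779/243 ≈ -3.2058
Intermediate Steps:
m(Q) = -3
50/(-243) + m(v/(-10) - 10/4) = 50/(-243) - 3 = 50*(-1/243) - 3 = -50/243 - 3 = -779/243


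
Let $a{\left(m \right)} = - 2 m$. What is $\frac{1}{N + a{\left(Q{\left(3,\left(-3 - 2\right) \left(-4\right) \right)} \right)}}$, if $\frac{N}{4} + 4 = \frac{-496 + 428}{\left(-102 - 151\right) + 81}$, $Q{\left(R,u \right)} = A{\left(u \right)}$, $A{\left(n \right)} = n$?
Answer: $- \frac{43}{2340} \approx -0.018376$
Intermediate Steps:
$Q{\left(R,u \right)} = u$
$N = - \frac{620}{43}$ ($N = -16 + 4 \frac{-496 + 428}{\left(-102 - 151\right) + 81} = -16 + 4 \left(- \frac{68}{-253 + 81}\right) = -16 + 4 \left(- \frac{68}{-172}\right) = -16 + 4 \left(\left(-68\right) \left(- \frac{1}{172}\right)\right) = -16 + 4 \cdot \frac{17}{43} = -16 + \frac{68}{43} = - \frac{620}{43} \approx -14.419$)
$\frac{1}{N + a{\left(Q{\left(3,\left(-3 - 2\right) \left(-4\right) \right)} \right)}} = \frac{1}{- \frac{620}{43} - 2 \left(-3 - 2\right) \left(-4\right)} = \frac{1}{- \frac{620}{43} - 2 \left(\left(-5\right) \left(-4\right)\right)} = \frac{1}{- \frac{620}{43} - 40} = \frac{1}{- \frac{2340}{43}} = - \frac{43}{2340}$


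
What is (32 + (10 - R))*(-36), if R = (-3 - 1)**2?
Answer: -936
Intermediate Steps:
R = 16 (R = (-4)**2 = 16)
(32 + (10 - R))*(-36) = (32 + (10 - 1*16))*(-36) = (32 + (10 - 16))*(-36) = (32 - 6)*(-36) = 26*(-36) = -936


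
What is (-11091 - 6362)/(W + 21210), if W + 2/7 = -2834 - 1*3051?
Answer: -122171/107273 ≈ -1.1389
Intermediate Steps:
W = -41197/7 (W = -2/7 + (-2834 - 1*3051) = -2/7 + (-2834 - 3051) = -2/7 - 5885 = -41197/7 ≈ -5885.3)
(-11091 - 6362)/(W + 21210) = (-11091 - 6362)/(-41197/7 + 21210) = -17453/107273/7 = -17453*7/107273 = -122171/107273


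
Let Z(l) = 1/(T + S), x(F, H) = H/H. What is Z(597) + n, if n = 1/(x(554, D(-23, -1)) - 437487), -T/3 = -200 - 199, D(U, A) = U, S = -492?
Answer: 436781/308427630 ≈ 0.0014162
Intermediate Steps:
x(F, H) = 1
T = 1197 (T = -3*(-200 - 199) = -3*(-399) = 1197)
n = -1/437486 (n = 1/(1 - 437487) = 1/(-437486) = -1/437486 ≈ -2.2858e-6)
Z(l) = 1/705 (Z(l) = 1/(1197 - 492) = 1/705)
Z(597) + n = 1/705 - 1/437486 = 436781/308427630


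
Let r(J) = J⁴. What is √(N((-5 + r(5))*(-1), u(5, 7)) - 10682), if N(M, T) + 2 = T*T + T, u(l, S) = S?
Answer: 2*I*√2657 ≈ 103.09*I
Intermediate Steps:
N(M, T) = -2 + T + T² (N(M, T) = -2 + (T*T + T) = -2 + (T² + T) = -2 + (T + T²) = -2 + T + T²)
√(N((-5 + r(5))*(-1), u(5, 7)) - 10682) = √((-2 + 7 + 7²) - 10682) = √((-2 + 7 + 49) - 10682) = √(54 - 10682) = √(-10628) = 2*I*√2657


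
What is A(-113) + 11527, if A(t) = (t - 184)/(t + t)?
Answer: 2605399/226 ≈ 11528.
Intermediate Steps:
A(t) = (-184 + t)/(2*t) (A(t) = (-184 + t)/((2*t)) = (-184 + t)*(1/(2*t)) = (-184 + t)/(2*t))
A(-113) + 11527 = (½)*(-184 - 113)/(-113) + 11527 = (½)*(-1/113)*(-297) + 11527 = 297/226 + 11527 = 2605399/226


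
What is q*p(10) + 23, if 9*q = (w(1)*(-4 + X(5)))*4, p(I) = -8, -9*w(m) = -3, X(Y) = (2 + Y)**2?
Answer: -91/3 ≈ -30.333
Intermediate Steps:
w(m) = 1/3 (w(m) = -1/9*(-3) = 1/3)
q = 20/3 (q = (((-4 + (2 + 5)**2)/3)*4)/9 = (((-4 + 7**2)/3)*4)/9 = (((-4 + 49)/3)*4)/9 = (((1/3)*45)*4)/9 = (15*4)/9 = (1/9)*60 = 20/3 ≈ 6.6667)
q*p(10) + 23 = (20/3)*(-8) + 23 = -160/3 + 23 = -91/3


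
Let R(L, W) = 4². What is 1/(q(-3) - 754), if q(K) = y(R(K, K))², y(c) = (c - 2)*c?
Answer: 1/49422 ≈ 2.0234e-5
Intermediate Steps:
R(L, W) = 16
y(c) = c*(-2 + c) (y(c) = (-2 + c)*c = c*(-2 + c))
q(K) = 50176 (q(K) = (16*(-2 + 16))² = (16*14)² = 224² = 50176)
1/(q(-3) - 754) = 1/(50176 - 754) = 1/49422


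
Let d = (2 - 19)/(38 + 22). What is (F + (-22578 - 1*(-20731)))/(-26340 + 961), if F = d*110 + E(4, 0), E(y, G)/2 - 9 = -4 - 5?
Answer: 11269/152274 ≈ 0.074005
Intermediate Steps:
E(y, G) = 0 (E(y, G) = 18 + 2*(-4 - 5) = 18 + 2*(-9) = 18 - 18 = 0)
d = -17/60 ≈ -0.28333
F = -187/6 (F = -17/60*110 + 0 = -187/6 + 0 = -187/6 ≈ -31.167)
(F + (-22578 - 1*(-20731)))/(-26340 + 961) = (-187/6 + (-22578 - 1*(-20731)))/(-26340 + 961) = (-187/6 + (-22578 + 20731))/(-25379) = (-187/6 - 1847)*(-1/25379) = -11269/6*(-1/25379) = 11269/152274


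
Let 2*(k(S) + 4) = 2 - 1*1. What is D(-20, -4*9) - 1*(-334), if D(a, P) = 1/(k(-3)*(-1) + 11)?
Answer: 9688/29 ≈ 334.07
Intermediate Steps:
k(S) = -7/2 (k(S) = -4 + (2 - 1*1)/2 = -4 + (2 - 1)/2 = -4 + (½)*1 = -4 + ½ = -7/2)
D(a, P) = 2/29 (D(a, P) = 1/(-7/2*(-1) + 11) = 1/(7/2 + 11) = 1/(29/2) = 2/29)
D(-20, -4*9) - 1*(-334) = 2/29 - 1*(-334) = 2/29 + 334 = 9688/29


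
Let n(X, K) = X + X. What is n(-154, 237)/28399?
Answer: -44/4057 ≈ -0.010845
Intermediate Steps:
n(X, K) = 2*X
n(-154, 237)/28399 = (2*(-154))/28399 = -308*1/28399 = -44/4057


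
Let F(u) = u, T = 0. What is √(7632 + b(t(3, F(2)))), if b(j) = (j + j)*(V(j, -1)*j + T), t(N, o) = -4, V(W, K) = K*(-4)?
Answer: 4*√485 ≈ 88.091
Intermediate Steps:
V(W, K) = -4*K
b(j) = 8*j² (b(j) = (j + j)*((-4*(-1))*j + 0) = (2*j)*(4*j + 0) = (2*j)*(4*j) = 8*j²)
√(7632 + b(t(3, F(2)))) = √(7632 + 8*(-4)²) = √(7632 + 8*16) = √(7632 + 128) = √7760 = 4*√485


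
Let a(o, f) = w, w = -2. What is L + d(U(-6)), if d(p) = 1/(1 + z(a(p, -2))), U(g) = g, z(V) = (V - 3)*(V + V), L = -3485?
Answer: -73184/21 ≈ -3485.0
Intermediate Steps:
a(o, f) = -2
z(V) = 2*V*(-3 + V) (z(V) = (-3 + V)*(2*V) = 2*V*(-3 + V))
d(p) = 1/21 (d(p) = 1/(1 + 2*(-2)*(-3 - 2)) = 1/(1 + 2*(-2)*(-5)) = 1/(1 + 20) = 1/21)
L + d(U(-6)) = -3485 + 1/21 = -73184/21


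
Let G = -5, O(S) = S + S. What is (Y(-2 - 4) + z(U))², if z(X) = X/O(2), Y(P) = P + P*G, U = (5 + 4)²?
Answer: 31329/16 ≈ 1958.1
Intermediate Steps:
O(S) = 2*S
U = 81 (U = 9² = 81)
Y(P) = -4*P (Y(P) = P + P*(-5) = P - 5*P = -4*P)
z(X) = X/4 (z(X) = X/((2*2)) = X/4)
(Y(-2 - 4) + z(U))² = (-4*(-2 - 4) + (¼)*81)² = (-4*(-6) + 81/4)² = (24 + 81/4)² = (177/4)² = 31329/16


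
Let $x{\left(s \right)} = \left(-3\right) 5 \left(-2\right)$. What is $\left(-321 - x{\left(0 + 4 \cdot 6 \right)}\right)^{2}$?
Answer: $123201$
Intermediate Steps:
$x{\left(s \right)} = 30$ ($x{\left(s \right)} = \left(-15\right) \left(-2\right) = 30$)
$\left(-321 - x{\left(0 + 4 \cdot 6 \right)}\right)^{2} = \left(-321 - 30\right)^{2} = \left(-351\right)^{2} = 123201$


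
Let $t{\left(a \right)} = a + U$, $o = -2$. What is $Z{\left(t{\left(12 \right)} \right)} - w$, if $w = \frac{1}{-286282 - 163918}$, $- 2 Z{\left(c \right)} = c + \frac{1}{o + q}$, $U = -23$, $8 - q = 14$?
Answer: $\frac{5008477}{900400} \approx 5.5625$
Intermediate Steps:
$q = -6$ ($q = 8 - 14 = -6$)
$t{\left(a \right)} = -23 + a$ ($t{\left(a \right)} = a - 23 = -23 + a$)
$Z{\left(c \right)} = \frac{1}{16} - \frac{c}{2}$ ($Z{\left(c \right)} = - \frac{c + \frac{1}{-2 - 6}}{2} = - \frac{c + \frac{1}{-8}}{2} = - \frac{c - \frac{1}{8}}{2} = - \frac{- \frac{1}{8} + c}{2} = \frac{1}{16} - \frac{c}{2}$)
$w = - \frac{1}{450200}$ ($w = \frac{1}{-450200} = - \frac{1}{450200} \approx -2.2212 \cdot 10^{-6}$)
$Z{\left(t{\left(12 \right)} \right)} - w = \left(\frac{1}{16} - \frac{-23 + 12}{2}\right) - - \frac{1}{450200} = \left(\frac{1}{16} - - \frac{11}{2}\right) + \frac{1}{450200} = \left(\frac{1}{16} + \frac{11}{2}\right) + \frac{1}{450200} = \frac{89}{16} + \frac{1}{450200} = \frac{5008477}{900400}$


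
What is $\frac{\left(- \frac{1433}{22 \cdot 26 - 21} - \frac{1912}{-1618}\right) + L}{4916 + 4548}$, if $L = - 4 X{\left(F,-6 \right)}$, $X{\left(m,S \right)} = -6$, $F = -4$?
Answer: $\frac{10065675}{4218663176} \approx 0.002386$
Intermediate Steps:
$L = 24$ ($L = \left(-4\right) \left(-6\right) = 24$)
$\frac{\left(- \frac{1433}{22 \cdot 26 - 21} - \frac{1912}{-1618}\right) + L}{4916 + 4548} = \frac{\left(- \frac{1433}{22 \cdot 26 - 21} - \frac{1912}{-1618}\right) + 24}{4916 + 4548} = \frac{\left(- \frac{1433}{572 - 21} - - \frac{956}{809}\right) + 24}{9464} = \left(\left(- \frac{1433}{551} + \frac{956}{809}\right) + 24\right) \frac{1}{9464} = \left(- \frac{632541}{445759} + 24\right) \frac{1}{9464} = \frac{10065675}{445759} \cdot \frac{1}{9464} = \frac{10065675}{4218663176}$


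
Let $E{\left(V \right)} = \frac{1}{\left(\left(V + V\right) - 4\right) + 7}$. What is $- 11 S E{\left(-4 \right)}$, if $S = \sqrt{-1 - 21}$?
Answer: $\frac{11 i \sqrt{22}}{5} \approx 10.319 i$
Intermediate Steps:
$S = i \sqrt{22}$ ($S = \sqrt{-22} = i \sqrt{22} \approx 4.6904 i$)
$E{\left(V \right)} = \frac{1}{3 + 2 V}$ ($E{\left(V \right)} = \frac{1}{\left(2 V - 4\right) + 7} = \frac{1}{\left(-4 + 2 V\right) + 7} = \frac{1}{3 + 2 V}$)
$- 11 S E{\left(-4 \right)} = \frac{\left(-11\right) i \sqrt{22}}{3 + 2 \left(-4\right)} = \frac{\left(-11\right) i \sqrt{22}}{3 - 8} = \frac{\left(-11\right) i \sqrt{22}}{-5} = - 11 i \sqrt{22} \left(- \frac{1}{5}\right) = \frac{11 i \sqrt{22}}{5}$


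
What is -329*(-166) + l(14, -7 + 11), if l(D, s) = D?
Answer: 54628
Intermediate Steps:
-329*(-166) + l(14, -7 + 11) = -329*(-166) + 14 = 54614 + 14 = 54628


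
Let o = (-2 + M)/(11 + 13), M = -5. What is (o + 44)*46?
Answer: 24127/12 ≈ 2010.6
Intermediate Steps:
o = -7/24 (o = (-2 - 5)/(11 + 13) = -7/24 ≈ -0.29167)
(o + 44)*46 = (-7/24 + 44)*46 = (1049/24)*46 = 24127/12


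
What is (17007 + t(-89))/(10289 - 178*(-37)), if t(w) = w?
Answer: 16918/16875 ≈ 1.0025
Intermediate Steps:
(17007 + t(-89))/(10289 - 178*(-37)) = (17007 - 89)/(10289 - 178*(-37)) = 16918/(10289 + 6586) = 16918/16875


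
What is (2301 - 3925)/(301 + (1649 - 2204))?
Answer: 812/127 ≈ 6.3937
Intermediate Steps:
(2301 - 3925)/(301 + (1649 - 2204)) = -1624/(301 - 555) = -1624/(-254) = -1624*(-1/254) = 812/127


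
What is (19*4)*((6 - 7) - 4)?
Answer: -380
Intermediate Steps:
(19*4)*((6 - 7) - 4) = 76*(-1 - 4) = 76*(-5) = -380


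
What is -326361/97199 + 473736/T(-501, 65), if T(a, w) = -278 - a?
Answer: 45973886961/21675377 ≈ 2121.0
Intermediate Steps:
-326361/97199 + 473736/T(-501, 65) = -326361/97199 + 473736/(-278 - 1*(-501)) = -326361*1/97199 + 473736/(-278 + 501) = -326361/97199 + 473736/223 = 45973886961/21675377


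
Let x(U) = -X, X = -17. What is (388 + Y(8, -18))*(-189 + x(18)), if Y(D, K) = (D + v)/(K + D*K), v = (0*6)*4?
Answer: -5404928/81 ≈ -66728.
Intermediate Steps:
v = 0 (v = 0*4 = 0)
Y(D, K) = D/(K + D*K) (Y(D, K) = (D + 0)/(K + D*K) = D/(K + D*K))
x(U) = 17 (x(U) = -1*(-17) = 17)
(388 + Y(8, -18))*(-189 + x(18)) = (388 + 8/(-18*(1 + 8)))*(-189 + 17) = (388 + 8*(-1/18)/9)*(-172) = (388 + 8*(-1/18)*(1/9))*(-172) = (388 - 4/81)*(-172) = (31424/81)*(-172) = -5404928/81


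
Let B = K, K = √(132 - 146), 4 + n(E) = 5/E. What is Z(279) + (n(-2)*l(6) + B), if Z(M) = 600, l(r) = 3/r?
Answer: 2387/4 + I*√14 ≈ 596.75 + 3.7417*I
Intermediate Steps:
n(E) = -4 + 5/E
K = I*√14 (K = √(-14) = I*√14 ≈ 3.7417*I)
B = I*√14 ≈ 3.7417*I
Z(279) + (n(-2)*l(6) + B) = 600 + ((-4 + 5/(-2))*(3/6) + I*√14) = 600 + ((-4 + 5*(-½))*(3*(⅙)) + I*√14) = 600 + ((-4 - 5/2)*(½) + I*√14) = 600 + (-13/2*½ + I*√14) = 600 + (-13/4 + I*√14) = 2387/4 + I*√14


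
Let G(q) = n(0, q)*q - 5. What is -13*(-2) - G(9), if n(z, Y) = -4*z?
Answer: 31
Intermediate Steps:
G(q) = -5 (G(q) = (-4*0)*q - 5 = 0*q - 5 = 0 - 5 = -5)
-13*(-2) - G(9) = -13*(-2) - 1*(-5) = 26 + 5 = 31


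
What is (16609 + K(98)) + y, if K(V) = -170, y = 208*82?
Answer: 33495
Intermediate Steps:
y = 17056
(16609 + K(98)) + y = (16609 - 170) + 17056 = 16439 + 17056 = 33495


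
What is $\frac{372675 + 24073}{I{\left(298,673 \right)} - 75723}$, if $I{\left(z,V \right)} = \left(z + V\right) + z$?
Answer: $- \frac{198374}{37227} \approx -5.3288$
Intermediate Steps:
$I{\left(z,V \right)} = V + 2 z$ ($I{\left(z,V \right)} = \left(V + z\right) + z = V + 2 z$)
$\frac{372675 + 24073}{I{\left(298,673 \right)} - 75723} = \frac{372675 + 24073}{\left(673 + 2 \cdot 298\right) - 75723} = \frac{396748}{\left(673 + 596\right) - 75723} = \frac{396748}{1269 - 75723} = \frac{396748}{-74454} = 396748 \left(- \frac{1}{74454}\right) = - \frac{198374}{37227}$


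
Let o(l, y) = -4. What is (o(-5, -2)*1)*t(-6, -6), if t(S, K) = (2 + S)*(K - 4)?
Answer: -160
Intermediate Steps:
t(S, K) = (-4 + K)*(2 + S) (t(S, K) = (2 + S)*(-4 + K) = (-4 + K)*(2 + S))
(o(-5, -2)*1)*t(-6, -6) = (-4*1)*(-8 - 4*(-6) + 2*(-6) - 6*(-6)) = -4*(-8 + 24 - 12 + 36) = -4*40 = -160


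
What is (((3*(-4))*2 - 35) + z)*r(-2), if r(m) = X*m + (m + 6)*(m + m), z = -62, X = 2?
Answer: 2420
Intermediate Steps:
r(m) = 2*m + 2*m*(6 + m) (r(m) = 2*m + (m + 6)*(m + m) = 2*m + (6 + m)*(2*m) = 2*m + 2*m*(6 + m))
(((3*(-4))*2 - 35) + z)*r(-2) = (((3*(-4))*2 - 35) - 62)*(2*(-2)*(7 - 2)) = ((-12*2 - 35) - 62)*(2*(-2)*5) = ((-24 - 35) - 62)*(-20) = (-59 - 62)*(-20) = -121*(-20) = 2420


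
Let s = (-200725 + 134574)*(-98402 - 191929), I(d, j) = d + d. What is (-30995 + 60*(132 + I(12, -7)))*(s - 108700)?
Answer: -415512664474435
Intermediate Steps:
I(d, j) = 2*d
s = 19205685981 (s = -66151*(-290331) = 19205685981)
(-30995 + 60*(132 + I(12, -7)))*(s - 108700) = (-30995 + 60*(132 + 2*12))*(19205685981 - 108700) = (-30995 + 60*(132 + 24))*19205577281 = (-30995 + 60*156)*19205577281 = (-30995 + 9360)*19205577281 = -21635*19205577281 = -415512664474435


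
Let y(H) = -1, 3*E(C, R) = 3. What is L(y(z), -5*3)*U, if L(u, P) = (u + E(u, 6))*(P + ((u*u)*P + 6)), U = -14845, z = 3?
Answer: 0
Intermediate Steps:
E(C, R) = 1 (E(C, R) = (⅓)*3 = 1)
L(u, P) = (1 + u)*(6 + P + P*u²) (L(u, P) = (u + 1)*(P + ((u*u)*P + 6)) = (1 + u)*(P + (u²*P + 6)) = (1 + u)*(P + (P*u² + 6)) = (1 + u)*(P + (6 + P*u²)) = (1 + u)*(6 + P + P*u²))
L(y(z), -5*3)*U = (6 - 5*3 + 6*(-1) - 5*3*(-1) - 5*3*(-1)² - 5*3*(-1)³)*(-14845) = (6 - 15 - 6 - 15*(-1) - 15*1 - 15*(-1))*(-14845) = (6 - 15 - 6 + 15 - 15 + 15)*(-14845) = 0*(-14845) = 0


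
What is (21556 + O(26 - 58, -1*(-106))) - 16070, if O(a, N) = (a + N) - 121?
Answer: 5439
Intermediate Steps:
O(a, N) = -121 + N + a (O(a, N) = (N + a) - 121 = -121 + N + a)
(21556 + O(26 - 58, -1*(-106))) - 16070 = (21556 + (-121 - 1*(-106) + (26 - 58))) - 16070 = (21556 + (-121 + 106 - 32)) - 16070 = (21556 - 47) - 16070 = 21509 - 16070 = 5439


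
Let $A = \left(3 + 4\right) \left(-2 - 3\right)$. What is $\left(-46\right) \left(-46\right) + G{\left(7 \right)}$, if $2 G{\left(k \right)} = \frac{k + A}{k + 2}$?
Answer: $\frac{19030}{9} \approx 2114.4$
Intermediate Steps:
$A = -35$ ($A = 7 \left(-5\right) = -35$)
$G{\left(k \right)} = \frac{-35 + k}{2 \left(2 + k\right)}$ ($G{\left(k \right)} = \frac{\left(k - 35\right) \frac{1}{k + 2}}{2} = \frac{\left(-35 + k\right) \frac{1}{2 + k}}{2} = \frac{\frac{1}{2 + k} \left(-35 + k\right)}{2} = \frac{-35 + k}{2 \left(2 + k\right)}$)
$\left(-46\right) \left(-46\right) + G{\left(7 \right)} = \left(-46\right) \left(-46\right) + \frac{-35 + 7}{2 \left(2 + 7\right)} = 2116 + \frac{1}{2} \cdot \frac{1}{9} \left(-28\right) = 2116 - \frac{14}{9} = \frac{19030}{9}$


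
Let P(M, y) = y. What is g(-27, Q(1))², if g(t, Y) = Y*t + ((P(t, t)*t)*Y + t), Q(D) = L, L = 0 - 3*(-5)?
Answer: 110313009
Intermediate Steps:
L = 15 (L = 0 + 15 = 15)
Q(D) = 15
g(t, Y) = t + Y*t + Y*t² (g(t, Y) = Y*t + ((t*t)*Y + t) = Y*t + (t²*Y + t) = Y*t + (Y*t² + t) = Y*t + (t + Y*t²) = t + Y*t + Y*t²)
g(-27, Q(1))² = (-27*(1 + 15 + 15*(-27)))² = (-27*(1 + 15 - 405))² = (-27*(-389))² = 10503² = 110313009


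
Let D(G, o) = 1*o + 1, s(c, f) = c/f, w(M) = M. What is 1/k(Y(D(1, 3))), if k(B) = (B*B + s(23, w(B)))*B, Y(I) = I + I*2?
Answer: 1/1751 ≈ 0.00057110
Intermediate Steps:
D(G, o) = 1 + o (D(G, o) = o + 1 = 1 + o)
Y(I) = 3*I (Y(I) = I + 2*I = 3*I)
k(B) = B*(B² + 23/B) (k(B) = (B*B + 23/B)*B = (B² + 23/B)*B = B*(B² + 23/B))
1/k(Y(D(1, 3))) = 1/(23 + (3*(1 + 3))³) = 1/(23 + (3*4)³) = 1/(23 + 12³) = 1/(23 + 1728) = 1/1751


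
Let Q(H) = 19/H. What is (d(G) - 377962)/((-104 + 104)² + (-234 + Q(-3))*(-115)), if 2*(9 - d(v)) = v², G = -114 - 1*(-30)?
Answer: -1144443/82915 ≈ -13.803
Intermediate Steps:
G = -84 (G = -114 + 30 = -84)
d(v) = 9 - v²/2
(d(G) - 377962)/((-104 + 104)² + (-234 + Q(-3))*(-115)) = ((9 - ½*(-84)²) - 377962)/((-104 + 104)² + (-234 + 19/(-3))*(-115)) = ((9 - ½*7056) - 377962)/(0² + (-234 + 19*(-⅓))*(-115)) = ((9 - 3528) - 377962)/(0 + (-234 - 19/3)*(-115)) = (-3519 - 377962)/(0 - 721/3*(-115)) = -381481/(0 + 82915/3) = -381481/82915/3 = -381481*3/82915 = -1144443/82915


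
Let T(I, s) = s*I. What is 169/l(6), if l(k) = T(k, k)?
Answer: 169/36 ≈ 4.6944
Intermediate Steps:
T(I, s) = I*s
l(k) = k² (l(k) = k*k = k²)
169/l(6) = 169/(6²) = 169/36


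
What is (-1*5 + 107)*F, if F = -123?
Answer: -12546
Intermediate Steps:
(-1*5 + 107)*F = (-1*5 + 107)*(-123) = (-5 + 107)*(-123) = 102*(-123) = -12546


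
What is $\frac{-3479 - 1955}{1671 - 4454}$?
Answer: $\frac{494}{253} \approx 1.9526$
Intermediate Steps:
$\frac{-3479 - 1955}{1671 - 4454} = - \frac{5434}{-2783} = \left(-5434\right) \left(- \frac{1}{2783}\right) = \frac{494}{253}$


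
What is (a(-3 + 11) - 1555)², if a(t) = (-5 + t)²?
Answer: 2390116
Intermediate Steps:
(a(-3 + 11) - 1555)² = ((-5 + (-3 + 11))² - 1555)² = ((-5 + 8)² - 1555)² = (3² - 1555)² = (9 - 1555)² = (-1546)² = 2390116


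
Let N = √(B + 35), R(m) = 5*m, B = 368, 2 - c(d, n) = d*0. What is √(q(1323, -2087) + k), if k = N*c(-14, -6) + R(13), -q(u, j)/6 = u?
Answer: √(-7873 + 2*√403) ≈ 88.503*I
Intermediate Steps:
q(u, j) = -6*u
c(d, n) = 2 (c(d, n) = 2 - d*0 = 2 - 1*0 = 2 + 0 = 2)
N = √403 (N = √(368 + 35) = √403 ≈ 20.075)
k = 65 + 2*√403 (k = √403*2 + 5*13 = 2*√403 + 65 = 65 + 2*√403 ≈ 105.15)
√(q(1323, -2087) + k) = √(-6*1323 + (65 + 2*√403)) = √(-7938 + (65 + 2*√403)) = √(-7873 + 2*√403)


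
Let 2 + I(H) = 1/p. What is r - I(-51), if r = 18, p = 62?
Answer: 1239/62 ≈ 19.984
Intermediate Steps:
I(H) = -123/62 (I(H) = -2 + 1/62 = -123/62)
r - I(-51) = 18 - 1*(-123/62) = 18 + 123/62 = 1239/62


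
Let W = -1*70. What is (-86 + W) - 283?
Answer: -439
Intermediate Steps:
W = -70
(-86 + W) - 283 = (-86 - 70) - 283 = -156 - 283 = -439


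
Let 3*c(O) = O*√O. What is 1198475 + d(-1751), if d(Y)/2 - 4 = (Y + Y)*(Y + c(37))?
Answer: 13462487 - 259148*√37/3 ≈ 1.2937e+7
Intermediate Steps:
c(O) = O^(3/2)/3 (c(O) = (O*√O)/3 = O^(3/2)/3)
d(Y) = 8 + 4*Y*(Y + 37*√37/3) (d(Y) = 8 + 2*((Y + Y)*(Y + 37^(3/2)/3)) = 8 + 2*((2*Y)*(Y + (37*√37)/3)) = 8 + 2*((2*Y)*(Y + 37*√37/3)) = 8 + 2*(2*Y*(Y + 37*√37/3)) = 8 + 4*Y*(Y + 37*√37/3))
1198475 + d(-1751) = 1198475 + (8 + 4*(-1751)² + (148/3)*(-1751)*√37) = 1198475 + (8 + 4*3066001 - 259148*√37/3) = 1198475 + (8 + 12264004 - 259148*√37/3) = 1198475 + (12264012 - 259148*√37/3) = 13462487 - 259148*√37/3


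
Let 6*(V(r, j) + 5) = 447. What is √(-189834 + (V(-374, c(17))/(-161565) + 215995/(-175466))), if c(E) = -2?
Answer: I*√38141462903176226232283845/14174582145 ≈ 435.7*I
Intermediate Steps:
V(r, j) = 139/2 (V(r, j) = -5 + (⅙)*447 = -5 + 149/2 = 139/2)
√(-189834 + (V(-374, c(17))/(-161565) + 215995/(-175466))) = √(-189834 + ((139/2)/(-161565) + 215995/(-175466))) = √(-189834 + ((139/2)*(-1/161565) + 215995*(-1/175466))) = √(-189834 + (-139/323130 - 215995/175466)) = √(-189834 - 17454713531/14174582145) = √(-2690835081627461/14174582145) = I*√38141462903176226232283845/14174582145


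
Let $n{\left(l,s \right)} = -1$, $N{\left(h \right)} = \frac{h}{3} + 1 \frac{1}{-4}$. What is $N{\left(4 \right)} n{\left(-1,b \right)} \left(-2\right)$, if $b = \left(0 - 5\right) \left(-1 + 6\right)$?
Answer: $\frac{13}{6} \approx 2.1667$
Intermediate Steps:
$N{\left(h \right)} = - \frac{1}{4} + \frac{h}{3}$ ($N{\left(h \right)} = h \frac{1}{3} + 1 \left(- \frac{1}{4}\right) = \frac{h}{3} - \frac{1}{4} = - \frac{1}{4} + \frac{h}{3}$)
$b = -25$ ($b = \left(-5\right) 5 = -25$)
$N{\left(4 \right)} n{\left(-1,b \right)} \left(-2\right) = \left(- \frac{1}{4} + \frac{1}{3} \cdot 4\right) \left(-1\right) \left(-2\right) = \left(- \frac{1}{4} + \frac{4}{3}\right) \left(-1\right) \left(-2\right) = \frac{13}{12} \left(-1\right) \left(-2\right) = \left(- \frac{13}{12}\right) \left(-2\right) = \frac{13}{6}$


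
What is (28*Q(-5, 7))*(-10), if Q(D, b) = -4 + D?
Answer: 2520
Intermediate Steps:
(28*Q(-5, 7))*(-10) = (28*(-4 - 5))*(-10) = (28*(-9))*(-10) = -252*(-10) = 2520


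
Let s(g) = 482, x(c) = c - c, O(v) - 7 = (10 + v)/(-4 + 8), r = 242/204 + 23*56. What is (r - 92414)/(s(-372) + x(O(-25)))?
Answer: -9294731/49164 ≈ -189.06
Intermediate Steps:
r = 131497/102 (r = 242*(1/204) + 1288 = 121/102 + 1288 = 131497/102 ≈ 1289.2)
O(v) = 19/2 + v/4 (O(v) = 7 + (10 + v)/(-4 + 8) = 7 + (10 + v)/4 = 7 + (10 + v)*(¼) = 7 + (5/2 + v/4) = 19/2 + v/4)
x(c) = 0
(r - 92414)/(s(-372) + x(O(-25))) = (131497/102 - 92414)/(482 + 0) = -9294731/102/482 = -9294731/102*1/482 = -9294731/49164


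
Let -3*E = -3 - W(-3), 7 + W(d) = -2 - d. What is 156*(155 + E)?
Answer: 24024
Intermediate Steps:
W(d) = -9 - d (W(d) = -7 + (-2 - d) = -9 - d)
E = -1 (E = -(-3 - (-9 - 1*(-3)))/3 = -(-3 - (-9 + 3))/3 = -(-3 - 1*(-6))/3 = -(-3 + 6)/3 = -1/3*3 = -1)
156*(155 + E) = 156*(155 - 1) = 156*154 = 24024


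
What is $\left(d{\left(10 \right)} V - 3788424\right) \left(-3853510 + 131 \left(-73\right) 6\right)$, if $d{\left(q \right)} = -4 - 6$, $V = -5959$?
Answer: $14583052144592$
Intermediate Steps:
$d{\left(q \right)} = -10$ ($d{\left(q \right)} = -4 - 6 = -10$)
$\left(d{\left(10 \right)} V - 3788424\right) \left(-3853510 + 131 \left(-73\right) 6\right) = \left(\left(-10\right) \left(-5959\right) - 3788424\right) \left(-3853510 + 131 \left(-73\right) 6\right) = \left(59590 - 3788424\right) \left(-3853510 - 57378\right) = - 3728834 \left(-3853510 - 57378\right) = \left(-3728834\right) \left(-3910888\right) = 14583052144592$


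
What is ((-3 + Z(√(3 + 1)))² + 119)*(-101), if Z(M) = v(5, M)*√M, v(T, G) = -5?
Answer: -17978 - 3030*√2 ≈ -22263.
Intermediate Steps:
Z(M) = -5*√M
((-3 + Z(√(3 + 1)))² + 119)*(-101) = ((-3 - 5*(3 + 1)^(¼))² + 119)*(-101) = ((-3 - 5*√2)² + 119)*(-101) = (119 + (-3 - 5*√2)²)*(-101) = -12019 - 101*(-3 - 5*√2)²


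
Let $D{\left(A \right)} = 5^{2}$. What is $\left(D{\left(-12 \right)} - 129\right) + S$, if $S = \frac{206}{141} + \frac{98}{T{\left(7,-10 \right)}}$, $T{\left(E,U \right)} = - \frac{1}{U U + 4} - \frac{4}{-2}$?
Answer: $- \frac{518578}{9729} \approx -53.302$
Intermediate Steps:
$D{\left(A \right)} = 25$
$T{\left(E,U \right)} = 2 - \frac{1}{4 + U^{2}}$ ($T{\left(E,U \right)} = - \frac{1}{U^{2} + 4} - -2 = - \frac{1}{4 + U^{2}} + 2 = 2 - \frac{1}{4 + U^{2}}$)
$S = \frac{493238}{9729}$ ($S = \frac{206}{141} + \frac{98}{\frac{1}{4 + \left(-10\right)^{2}} \left(7 + 2 \left(-10\right)^{2}\right)} = 206 \cdot \frac{1}{141} + \frac{98}{\frac{1}{4 + 100} \left(7 + 2 \cdot 100\right)} = \frac{206}{141} + \frac{98}{\frac{1}{104} \left(7 + 200\right)} = \frac{206}{141} + \frac{98}{\frac{1}{104} \cdot 207} = \frac{206}{141} + \frac{98}{\frac{207}{104}} = \frac{206}{141} + 98 \cdot \frac{104}{207} = \frac{206}{141} + \frac{10192}{207} = \frac{493238}{9729} \approx 50.698$)
$\left(D{\left(-12 \right)} - 129\right) + S = \left(25 - 129\right) + \frac{493238}{9729} = -104 + \frac{493238}{9729} = - \frac{518578}{9729}$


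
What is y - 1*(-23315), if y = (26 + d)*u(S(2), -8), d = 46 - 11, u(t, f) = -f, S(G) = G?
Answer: 23803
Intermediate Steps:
d = 35
y = 488 (y = (26 + 35)*(-1*(-8)) = 61*8 = 488)
y - 1*(-23315) = 488 - 1*(-23315) = 488 + 23315 = 23803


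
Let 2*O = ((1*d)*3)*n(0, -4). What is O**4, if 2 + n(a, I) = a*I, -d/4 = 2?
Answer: 331776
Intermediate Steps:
d = -8 (d = -4*2 = -8)
n(a, I) = -2 + I*a (n(a, I) = -2 + a*I = -2 + I*a)
O = 24 (O = (((1*(-8))*3)*(-2 - 4*0))/2 = ((-8*3)*(-2 + 0))/2 = (-24*(-2))/2 = (1/2)*48 = 24)
O**4 = 24**4 = 331776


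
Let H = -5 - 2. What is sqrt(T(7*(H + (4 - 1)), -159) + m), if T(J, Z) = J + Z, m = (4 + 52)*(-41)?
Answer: I*sqrt(2483) ≈ 49.83*I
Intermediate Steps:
m = -2296 (m = 56*(-41) = -2296)
H = -7
sqrt(T(7*(H + (4 - 1)), -159) + m) = sqrt((7*(-7 + (4 - 1)) - 159) - 2296) = sqrt((7*(-7 + 3) - 159) - 2296) = sqrt((7*(-4) - 159) - 2296) = sqrt((-28 - 159) - 2296) = sqrt(-187 - 2296) = sqrt(-2483) = I*sqrt(2483)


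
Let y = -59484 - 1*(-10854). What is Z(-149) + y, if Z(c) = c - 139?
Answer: -48918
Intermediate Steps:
y = -48630 (y = -59484 + 10854 = -48630)
Z(c) = -139 + c
Z(-149) + y = (-139 - 149) - 48630 = -288 - 48630 = -48918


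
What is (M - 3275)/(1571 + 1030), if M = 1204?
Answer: -2071/2601 ≈ -0.79623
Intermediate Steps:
(M - 3275)/(1571 + 1030) = (1204 - 3275)/(1571 + 1030) = -2071/2601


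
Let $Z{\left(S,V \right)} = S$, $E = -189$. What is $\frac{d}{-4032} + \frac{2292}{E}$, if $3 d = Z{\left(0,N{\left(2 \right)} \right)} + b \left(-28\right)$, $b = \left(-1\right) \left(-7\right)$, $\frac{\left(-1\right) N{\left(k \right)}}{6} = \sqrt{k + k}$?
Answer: $- \frac{36623}{3024} \approx -12.111$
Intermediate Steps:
$N{\left(k \right)} = - 6 \sqrt{2} \sqrt{k}$ ($N{\left(k \right)} = - 6 \sqrt{k + k} = - 6 \sqrt{2 k} = - 6 \sqrt{2} \sqrt{k}$)
$b = 7$
$d = - \frac{196}{3}$ ($d = \frac{0 + 7 \left(-28\right)}{3} = \frac{0 - 196}{3} = \frac{1}{3} \left(-196\right) = - \frac{196}{3} \approx -65.333$)
$\frac{d}{-4032} + \frac{2292}{E} = - \frac{196}{3 \left(-4032\right)} + \frac{2292}{-189} = \left(- \frac{196}{3}\right) \left(- \frac{1}{4032}\right) + 2292 \left(- \frac{1}{189}\right) = \frac{7}{432} - \frac{764}{63} = - \frac{36623}{3024}$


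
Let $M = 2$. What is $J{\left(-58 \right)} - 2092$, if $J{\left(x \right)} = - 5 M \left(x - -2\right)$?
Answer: $-1532$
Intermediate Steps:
$J{\left(x \right)} = -20 - 10 x$ ($J{\left(x \right)} = \left(-5\right) 2 \left(x - -2\right) = - 10 \left(x + 2\right) = - 10 \left(2 + x\right) = -20 - 10 x$)
$J{\left(-58 \right)} - 2092 = \left(-20 - -580\right) - 2092 = \left(-20 + 580\right) - 2092 = 560 - 2092 = -1532$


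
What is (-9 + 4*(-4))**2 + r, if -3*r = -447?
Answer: 774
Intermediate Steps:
r = 149 (r = -1/3*(-447) = 149)
(-9 + 4*(-4))**2 + r = (-9 + 4*(-4))**2 + 149 = (-9 - 16)**2 + 149 = (-25)**2 + 149 = 625 + 149 = 774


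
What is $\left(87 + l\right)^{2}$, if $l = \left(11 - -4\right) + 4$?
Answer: $11236$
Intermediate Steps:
$l = 19$ ($l = \left(11 + 4\right) + 4 = 15 + 4 = 19$)
$\left(87 + l\right)^{2} = \left(87 + 19\right)^{2} = 106^{2} = 11236$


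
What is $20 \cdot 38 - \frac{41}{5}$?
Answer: $\frac{3759}{5} \approx 751.8$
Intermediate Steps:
$20 \cdot 38 - \frac{41}{5} = 760 - \frac{41}{5} = \frac{3759}{5}$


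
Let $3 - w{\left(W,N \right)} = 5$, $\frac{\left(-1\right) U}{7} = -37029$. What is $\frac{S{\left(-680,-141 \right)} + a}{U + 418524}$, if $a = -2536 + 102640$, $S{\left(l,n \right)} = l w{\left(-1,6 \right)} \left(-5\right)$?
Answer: $\frac{93304}{677727} \approx 0.13767$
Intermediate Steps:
$U = 259203$ ($U = \left(-7\right) \left(-37029\right) = 259203$)
$w{\left(W,N \right)} = -2$ ($w{\left(W,N \right)} = 3 - 5 = -2$)
$S{\left(l,n \right)} = 10 l$ ($S{\left(l,n \right)} = l \left(-2\right) \left(-5\right) = - 2 l \left(-5\right) = 10 l$)
$a = 100104$
$\frac{S{\left(-680,-141 \right)} + a}{U + 418524} = \frac{10 \left(-680\right) + 100104}{259203 + 418524} = \frac{-6800 + 100104}{677727} = 93304 \cdot \frac{1}{677727} = \frac{93304}{677727}$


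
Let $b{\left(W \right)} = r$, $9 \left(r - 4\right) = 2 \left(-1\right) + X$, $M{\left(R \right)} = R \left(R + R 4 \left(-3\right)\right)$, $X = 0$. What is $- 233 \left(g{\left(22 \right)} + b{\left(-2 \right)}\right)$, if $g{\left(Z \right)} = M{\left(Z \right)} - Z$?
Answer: $\frac{11202640}{9} \approx 1.2447 \cdot 10^{6}$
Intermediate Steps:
$M{\left(R \right)} = - 11 R^{2}$ ($M{\left(R \right)} = R \left(R + 4 R \left(-3\right)\right) = R \left(R - 12 R\right) = R \left(- 11 R\right) = - 11 R^{2}$)
$r = \frac{34}{9}$ ($r = 4 + \frac{2 \left(-1\right) + 0}{9} = 4 + \frac{-2 + 0}{9} = 4 + \frac{1}{9} \left(-2\right) = 4 - \frac{2}{9} = \frac{34}{9} \approx 3.7778$)
$g{\left(Z \right)} = - Z - 11 Z^{2}$ ($g{\left(Z \right)} = - 11 Z^{2} - Z = - Z - 11 Z^{2}$)
$b{\left(W \right)} = \frac{34}{9}$
$- 233 \left(g{\left(22 \right)} + b{\left(-2 \right)}\right) = - 233 \left(22 \left(-1 - 242\right) + \frac{34}{9}\right) = - 233 \left(22 \left(-243\right) + \frac{34}{9}\right) = - 233 \left(-5346 + \frac{34}{9}\right) = \left(-233\right) \left(- \frac{48080}{9}\right) = \frac{11202640}{9}$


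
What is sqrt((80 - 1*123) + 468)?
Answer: 5*sqrt(17) ≈ 20.616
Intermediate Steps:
sqrt((80 - 1*123) + 468) = sqrt((80 - 123) + 468) = sqrt(-43 + 468) = sqrt(425) = 5*sqrt(17)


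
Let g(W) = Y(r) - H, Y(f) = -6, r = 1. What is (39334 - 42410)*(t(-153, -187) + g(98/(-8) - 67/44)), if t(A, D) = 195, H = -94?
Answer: -870508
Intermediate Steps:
g(W) = 88 (g(W) = -6 - 1*(-94) = -6 + 94 = 88)
(39334 - 42410)*(t(-153, -187) + g(98/(-8) - 67/44)) = (39334 - 42410)*(195 + 88) = -3076*283 = -870508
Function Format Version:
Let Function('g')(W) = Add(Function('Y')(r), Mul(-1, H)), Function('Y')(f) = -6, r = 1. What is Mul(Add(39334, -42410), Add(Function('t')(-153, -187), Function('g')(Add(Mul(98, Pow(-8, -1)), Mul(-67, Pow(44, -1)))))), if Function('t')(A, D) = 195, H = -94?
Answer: -870508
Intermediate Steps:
Function('g')(W) = 88 (Function('g')(W) = Add(-6, Mul(-1, -94)) = Add(-6, 94) = 88)
Mul(Add(39334, -42410), Add(Function('t')(-153, -187), Function('g')(Add(Mul(98, Pow(-8, -1)), Mul(-67, Pow(44, -1)))))) = Mul(Add(39334, -42410), Add(195, 88)) = Mul(-3076, 283) = -870508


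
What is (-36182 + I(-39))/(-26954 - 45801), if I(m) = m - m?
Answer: 36182/72755 ≈ 0.49731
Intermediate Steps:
I(m) = 0
(-36182 + I(-39))/(-26954 - 45801) = (-36182 + 0)/(-26954 - 45801) = -36182/(-72755) = -36182*(-1/72755) = 36182/72755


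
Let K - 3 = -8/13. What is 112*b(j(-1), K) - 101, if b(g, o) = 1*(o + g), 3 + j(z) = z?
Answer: -3665/13 ≈ -281.92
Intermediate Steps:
j(z) = -3 + z
K = 31/13 (K = 3 - 8/13 = 31/13 ≈ 2.3846)
b(g, o) = g + o (b(g, o) = 1*(g + o) = g + o)
112*b(j(-1), K) - 101 = 112*((-3 - 1) + 31/13) - 101 = 112*(-4 + 31/13) - 101 = 112*(-21/13) - 101 = -2352/13 - 101 = -3665/13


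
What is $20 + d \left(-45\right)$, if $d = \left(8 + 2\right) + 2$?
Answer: $-520$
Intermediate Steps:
$d = 12$ ($d = 10 + 2 = 12$)
$20 + d \left(-45\right) = 20 + 12 \left(-45\right) = 20 - 540 = -520$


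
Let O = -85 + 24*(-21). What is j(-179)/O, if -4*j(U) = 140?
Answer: 35/589 ≈ 0.059423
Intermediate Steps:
j(U) = -35 (j(U) = -1/4*140 = -35)
O = -589 (O = -85 - 504 = -589)
j(-179)/O = -35/(-589) = -35*(-1/589) = 35/589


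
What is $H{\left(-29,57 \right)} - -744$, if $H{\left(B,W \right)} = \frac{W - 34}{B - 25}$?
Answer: $\frac{40153}{54} \approx 743.57$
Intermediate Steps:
$H{\left(B,W \right)} = \frac{-34 + W}{-25 + B}$
$H{\left(-29,57 \right)} - -744 = \frac{-34 + 57}{-25 - 29} - -744 = \frac{1}{-54} \cdot 23 + 744 = \left(- \frac{1}{54}\right) 23 + 744 = - \frac{23}{54} + 744 = \frac{40153}{54}$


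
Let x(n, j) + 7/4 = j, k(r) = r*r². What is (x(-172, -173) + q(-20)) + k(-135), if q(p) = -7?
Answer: -9842227/4 ≈ -2.4606e+6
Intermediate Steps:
k(r) = r³
x(n, j) = -7/4 + j
(x(-172, -173) + q(-20)) + k(-135) = ((-7/4 - 173) - 7) + (-135)³ = (-699/4 - 7) - 2460375 = -727/4 - 2460375 = -9842227/4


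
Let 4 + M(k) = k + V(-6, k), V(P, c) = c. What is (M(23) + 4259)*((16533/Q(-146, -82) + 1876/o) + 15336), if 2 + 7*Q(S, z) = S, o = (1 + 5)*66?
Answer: 83406209965/1332 ≈ 6.2617e+7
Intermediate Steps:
o = 396 (o = 6*66 = 396)
Q(S, z) = -2/7 + S/7
M(k) = -4 + 2*k (M(k) = -4 + (k + k) = -4 + 2*k)
(M(23) + 4259)*((16533/Q(-146, -82) + 1876/o) + 15336) = ((-4 + 2*23) + 4259)*((16533/(-2/7 + (⅐)*(-146)) + 1876/396) + 15336) = ((-4 + 46) + 4259)*((16533/(-2/7 - 146/7) + 1876*(1/396)) + 15336) = (42 + 4259)*((16533/(-148/7) + 469/99) + 15336) = 4301*((16533*(-7/148) + 469/99) + 15336) = 4301*((-115731/148 + 469/99) + 15336) = 4301*(-11387957/14652 + 15336) = 4301*(213315115/14652) = 83406209965/1332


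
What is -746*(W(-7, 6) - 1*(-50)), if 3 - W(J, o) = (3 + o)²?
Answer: 20888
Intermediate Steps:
W(J, o) = 3 - (3 + o)²
-746*(W(-7, 6) - 1*(-50)) = -746*((3 - (3 + 6)²) - 1*(-50)) = -746*((3 - 1*9²) + 50) = -746*((3 - 1*81) + 50) = -746*((3 - 81) + 50) = -746*(-78 + 50) = -746*(-28) = 20888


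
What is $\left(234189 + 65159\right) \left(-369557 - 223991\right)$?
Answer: $-177677406704$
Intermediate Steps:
$\left(234189 + 65159\right) \left(-369557 - 223991\right) = 299348 \left(-593548\right) = -177677406704$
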